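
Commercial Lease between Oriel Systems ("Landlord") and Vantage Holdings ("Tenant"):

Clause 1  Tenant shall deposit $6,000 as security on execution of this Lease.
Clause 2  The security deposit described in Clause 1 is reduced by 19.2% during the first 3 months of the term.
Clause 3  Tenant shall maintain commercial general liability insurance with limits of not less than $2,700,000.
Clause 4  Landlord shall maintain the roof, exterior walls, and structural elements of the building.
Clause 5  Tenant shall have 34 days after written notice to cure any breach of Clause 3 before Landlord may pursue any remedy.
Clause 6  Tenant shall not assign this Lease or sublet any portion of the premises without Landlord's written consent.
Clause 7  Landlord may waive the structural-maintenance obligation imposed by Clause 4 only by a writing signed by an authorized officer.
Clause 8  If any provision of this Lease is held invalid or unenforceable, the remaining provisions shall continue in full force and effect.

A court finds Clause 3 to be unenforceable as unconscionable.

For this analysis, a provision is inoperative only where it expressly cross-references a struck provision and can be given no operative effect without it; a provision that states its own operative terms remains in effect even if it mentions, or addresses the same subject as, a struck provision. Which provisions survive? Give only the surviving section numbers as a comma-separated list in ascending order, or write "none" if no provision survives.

1, 2, 4, 6, 7, 8

Clause 3 is struck. Clause 5 has no operative effect of its own apart from Clause 3 and is therefore inoperative. Clause 8 is a severability clause and preserves every provision that can still be given independent effect. Clause 1, Clause 2, Clause 4, Clause 6, Clause 7, and Clause 8 remain in effect.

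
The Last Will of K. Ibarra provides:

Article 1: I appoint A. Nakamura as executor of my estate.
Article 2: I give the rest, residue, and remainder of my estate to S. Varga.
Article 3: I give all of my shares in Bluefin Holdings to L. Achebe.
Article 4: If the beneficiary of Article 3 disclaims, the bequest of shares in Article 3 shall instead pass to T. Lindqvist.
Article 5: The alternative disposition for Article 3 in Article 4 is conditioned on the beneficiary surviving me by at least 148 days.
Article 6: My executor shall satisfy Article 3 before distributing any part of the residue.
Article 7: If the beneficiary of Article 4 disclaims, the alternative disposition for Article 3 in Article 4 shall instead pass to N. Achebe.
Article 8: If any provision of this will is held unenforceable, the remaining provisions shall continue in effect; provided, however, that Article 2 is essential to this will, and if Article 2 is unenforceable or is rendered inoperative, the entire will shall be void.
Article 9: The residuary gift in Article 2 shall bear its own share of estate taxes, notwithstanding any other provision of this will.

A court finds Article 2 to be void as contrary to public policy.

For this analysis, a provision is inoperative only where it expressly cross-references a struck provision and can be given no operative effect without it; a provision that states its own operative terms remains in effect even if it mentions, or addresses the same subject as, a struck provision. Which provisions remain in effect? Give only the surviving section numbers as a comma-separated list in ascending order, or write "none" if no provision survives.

none

Article 2 is struck. Article 9 merely fixes the tax charge on Article 2; with Article 2 gone it has nothing to operate on and falls away. Article 8 makes Article 2 an essential term, and Article 2 is the provision held invalid; under Article 8, the entire will is therefore void. No provision of the will survives.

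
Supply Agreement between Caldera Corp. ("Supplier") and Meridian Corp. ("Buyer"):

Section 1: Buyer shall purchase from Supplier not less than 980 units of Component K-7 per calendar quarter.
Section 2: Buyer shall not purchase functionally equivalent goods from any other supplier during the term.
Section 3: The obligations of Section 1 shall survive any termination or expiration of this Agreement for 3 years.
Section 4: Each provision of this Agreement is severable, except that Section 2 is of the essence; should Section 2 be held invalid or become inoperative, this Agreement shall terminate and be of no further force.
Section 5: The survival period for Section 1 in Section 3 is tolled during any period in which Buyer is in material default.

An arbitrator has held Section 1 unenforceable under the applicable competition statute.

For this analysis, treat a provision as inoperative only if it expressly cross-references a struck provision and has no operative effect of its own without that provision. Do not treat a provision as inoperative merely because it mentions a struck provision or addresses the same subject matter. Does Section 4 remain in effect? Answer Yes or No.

Section 1 is struck. Section 3 merely fixes the survival period for Section 1; with Section 1 gone it has nothing to operate on and falls away. Section 5 has no operative effect of its own apart from Section 3 and is therefore inoperative. Section 4 makes Section 2 an essential term, but Section 2 is unaffected, so the severability proviso in Section 4 preserves the remaining provisions. Section 2 and Section 4 remain in effect. Section 4 is among the surviving provisions, so the answer is yes.

Yes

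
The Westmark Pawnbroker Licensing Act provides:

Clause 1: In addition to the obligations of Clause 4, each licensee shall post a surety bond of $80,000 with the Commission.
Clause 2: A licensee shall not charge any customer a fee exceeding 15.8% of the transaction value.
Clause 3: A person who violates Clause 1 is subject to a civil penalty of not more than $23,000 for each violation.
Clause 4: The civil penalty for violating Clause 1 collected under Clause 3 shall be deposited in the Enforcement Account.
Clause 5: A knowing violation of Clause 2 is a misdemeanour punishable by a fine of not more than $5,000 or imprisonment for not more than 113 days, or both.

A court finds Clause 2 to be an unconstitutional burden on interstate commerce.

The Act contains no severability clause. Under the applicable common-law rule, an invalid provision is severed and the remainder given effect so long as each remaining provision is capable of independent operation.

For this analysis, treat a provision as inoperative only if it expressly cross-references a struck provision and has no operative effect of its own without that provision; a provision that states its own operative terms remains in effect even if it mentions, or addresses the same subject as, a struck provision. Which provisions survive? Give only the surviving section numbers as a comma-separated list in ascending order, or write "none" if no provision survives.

Clause 2 is struck. Clause 5 operates only by reference to Clause 2, so it falls with Clause 2. Under the stated default rule, only provisions that cannot operate independently fall away; the rest are enforced. The provisions still in force are Clause 1, Clause 3, and Clause 4.

1, 3, 4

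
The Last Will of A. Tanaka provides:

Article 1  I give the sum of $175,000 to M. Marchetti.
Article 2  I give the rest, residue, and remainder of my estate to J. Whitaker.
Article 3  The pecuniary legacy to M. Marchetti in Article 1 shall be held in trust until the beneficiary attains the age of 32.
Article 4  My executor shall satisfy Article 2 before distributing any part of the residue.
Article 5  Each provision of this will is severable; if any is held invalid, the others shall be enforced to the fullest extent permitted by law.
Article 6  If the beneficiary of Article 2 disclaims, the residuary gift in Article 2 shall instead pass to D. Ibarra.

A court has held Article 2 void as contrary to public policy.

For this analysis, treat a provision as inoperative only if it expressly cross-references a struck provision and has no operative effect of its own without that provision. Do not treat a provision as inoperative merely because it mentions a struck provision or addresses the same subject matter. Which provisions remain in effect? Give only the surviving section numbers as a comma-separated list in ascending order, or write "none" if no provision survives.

1, 3, 5

Article 2 is struck. The only function of Article 4 is the priority direction for Article 2, so it cannot stand once Article 2 is removed. The only function of Article 6 is the alternative disposition for Article 2, so it cannot stand once Article 2 is removed. Under the severability clause in Article 5, the remaining provisions continue in force. The provisions still in force are Article 1, Article 3, and Article 5.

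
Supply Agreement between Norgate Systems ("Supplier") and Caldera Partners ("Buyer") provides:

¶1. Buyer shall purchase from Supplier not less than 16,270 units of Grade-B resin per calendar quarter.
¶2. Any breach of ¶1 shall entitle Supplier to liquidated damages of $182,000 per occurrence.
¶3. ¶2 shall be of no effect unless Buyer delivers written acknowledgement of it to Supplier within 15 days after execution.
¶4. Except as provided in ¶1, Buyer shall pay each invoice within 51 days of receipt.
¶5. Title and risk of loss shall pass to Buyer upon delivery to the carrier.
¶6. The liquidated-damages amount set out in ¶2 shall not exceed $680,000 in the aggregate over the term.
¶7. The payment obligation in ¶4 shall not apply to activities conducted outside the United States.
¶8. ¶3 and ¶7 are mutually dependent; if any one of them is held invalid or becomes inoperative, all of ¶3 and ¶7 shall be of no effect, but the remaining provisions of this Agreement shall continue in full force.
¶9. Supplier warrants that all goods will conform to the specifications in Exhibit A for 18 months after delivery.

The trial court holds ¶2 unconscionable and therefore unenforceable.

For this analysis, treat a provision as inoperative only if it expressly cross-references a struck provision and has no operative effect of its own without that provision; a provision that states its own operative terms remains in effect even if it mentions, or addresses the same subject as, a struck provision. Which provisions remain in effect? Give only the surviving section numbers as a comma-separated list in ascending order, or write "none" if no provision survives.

1, 4, 5, 8, 9

¶2 is struck. ¶3 has no operative effect of its own apart from ¶2 and is therefore inoperative. ¶6 operates only by reference to ¶2, so it falls with ¶2. ¶8 declares ¶3 and ¶7 mutually dependent; since one of them has fallen, all of them are of no effect. That brings down ¶7 as well. The remainder continues in force under ¶8. ¶1, ¶4, ¶5, ¶8, and ¶9 remain in effect.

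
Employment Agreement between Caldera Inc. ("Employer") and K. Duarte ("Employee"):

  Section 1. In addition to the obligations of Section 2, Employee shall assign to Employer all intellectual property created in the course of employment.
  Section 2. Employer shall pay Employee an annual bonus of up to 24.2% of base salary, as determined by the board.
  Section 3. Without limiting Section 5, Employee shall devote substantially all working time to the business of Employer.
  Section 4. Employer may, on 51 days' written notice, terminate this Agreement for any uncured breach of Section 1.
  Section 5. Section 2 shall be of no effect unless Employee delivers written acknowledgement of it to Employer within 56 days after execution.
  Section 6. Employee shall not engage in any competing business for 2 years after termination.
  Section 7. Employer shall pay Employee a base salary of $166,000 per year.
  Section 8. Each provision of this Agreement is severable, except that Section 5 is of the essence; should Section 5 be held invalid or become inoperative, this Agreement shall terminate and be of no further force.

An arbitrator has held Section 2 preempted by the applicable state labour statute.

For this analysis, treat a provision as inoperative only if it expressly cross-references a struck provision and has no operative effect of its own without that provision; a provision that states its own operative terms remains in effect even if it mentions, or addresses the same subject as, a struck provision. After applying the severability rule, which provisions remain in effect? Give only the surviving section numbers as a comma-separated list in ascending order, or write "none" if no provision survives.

none

Section 2 is struck. The only function of Section 5 is the acknowledgement condition for Section 2, so it cannot stand once Section 2 is removed. Section 8 makes Section 5 an essential term, and Section 5 has been rendered inoperative by the cascade; under Section 8, the entire Agreement is therefore void. No provision of the Agreement survives.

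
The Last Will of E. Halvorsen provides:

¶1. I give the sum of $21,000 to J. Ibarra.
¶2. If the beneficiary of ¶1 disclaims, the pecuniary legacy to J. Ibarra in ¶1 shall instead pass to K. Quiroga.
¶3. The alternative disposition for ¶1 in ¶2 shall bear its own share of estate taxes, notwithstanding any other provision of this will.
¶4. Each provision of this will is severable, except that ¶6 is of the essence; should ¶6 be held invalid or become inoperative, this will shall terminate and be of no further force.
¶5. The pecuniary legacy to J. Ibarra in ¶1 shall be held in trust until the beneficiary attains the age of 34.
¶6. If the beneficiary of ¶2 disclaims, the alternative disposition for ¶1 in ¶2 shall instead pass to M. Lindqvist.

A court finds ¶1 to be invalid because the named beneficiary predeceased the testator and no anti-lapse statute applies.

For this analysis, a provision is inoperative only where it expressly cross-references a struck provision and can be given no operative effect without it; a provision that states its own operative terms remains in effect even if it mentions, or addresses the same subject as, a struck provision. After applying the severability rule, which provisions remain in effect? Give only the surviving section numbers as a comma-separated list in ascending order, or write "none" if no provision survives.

¶1 is struck. The only function of ¶2 is the alternative disposition for ¶1, so it cannot stand once ¶1 is removed. ¶5 operates only by reference to ¶1, so it falls with ¶1. ¶3 merely fixes the tax charge on ¶2; with ¶2 gone it has nothing to operate on and falls away. The only function of ¶6 is the alternative disposition for ¶2, so it cannot stand once ¶2 is removed. ¶4 makes ¶6 an essential term, and ¶6 has been rendered inoperative by the cascade; under ¶4, the entire will is therefore void. No provision of the will survives.

none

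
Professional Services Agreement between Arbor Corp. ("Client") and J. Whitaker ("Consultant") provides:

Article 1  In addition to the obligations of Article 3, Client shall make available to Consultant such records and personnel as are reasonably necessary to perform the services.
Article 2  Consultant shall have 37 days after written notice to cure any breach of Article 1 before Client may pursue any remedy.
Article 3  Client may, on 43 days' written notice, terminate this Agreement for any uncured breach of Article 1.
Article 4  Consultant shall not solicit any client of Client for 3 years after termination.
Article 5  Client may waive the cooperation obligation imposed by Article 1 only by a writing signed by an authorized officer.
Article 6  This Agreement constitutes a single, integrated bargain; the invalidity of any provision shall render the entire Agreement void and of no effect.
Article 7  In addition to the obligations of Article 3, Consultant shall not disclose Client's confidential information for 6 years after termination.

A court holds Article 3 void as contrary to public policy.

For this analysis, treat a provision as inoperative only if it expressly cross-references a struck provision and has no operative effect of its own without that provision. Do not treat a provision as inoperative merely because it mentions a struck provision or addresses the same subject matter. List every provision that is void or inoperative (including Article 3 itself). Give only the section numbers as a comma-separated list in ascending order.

1, 2, 3, 4, 5, 6, 7

Article 3 is struck. Nothing else in the Agreement is defined by reference to Article 3. Article 6 provides that the Agreement is not severable, so the invalidity of any one provision voids the entire Agreement. No provision of the Agreement survives.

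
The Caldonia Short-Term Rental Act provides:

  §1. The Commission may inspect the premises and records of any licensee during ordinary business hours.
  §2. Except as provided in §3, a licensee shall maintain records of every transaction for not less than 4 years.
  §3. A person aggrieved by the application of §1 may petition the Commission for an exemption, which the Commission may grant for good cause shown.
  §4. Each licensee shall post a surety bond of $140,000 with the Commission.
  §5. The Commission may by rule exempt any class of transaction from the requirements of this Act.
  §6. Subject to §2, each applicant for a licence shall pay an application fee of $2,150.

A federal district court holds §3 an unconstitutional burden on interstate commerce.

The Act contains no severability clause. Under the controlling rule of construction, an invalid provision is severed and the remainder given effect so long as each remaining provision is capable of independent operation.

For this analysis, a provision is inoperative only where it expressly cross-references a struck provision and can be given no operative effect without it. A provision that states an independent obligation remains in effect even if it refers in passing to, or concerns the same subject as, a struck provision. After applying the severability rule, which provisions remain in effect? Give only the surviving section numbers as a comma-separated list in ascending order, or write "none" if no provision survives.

§3 is struck. Although §2 refers to §3, its operative terms do not depend on §3, so it remains in effect. No other provision's operative terms depend on §3. Under the stated default rule, only provisions that cannot operate independently fall away; the rest are enforced. The provisions still in force are §1, §2, §4, §5, and §6.

1, 2, 4, 5, 6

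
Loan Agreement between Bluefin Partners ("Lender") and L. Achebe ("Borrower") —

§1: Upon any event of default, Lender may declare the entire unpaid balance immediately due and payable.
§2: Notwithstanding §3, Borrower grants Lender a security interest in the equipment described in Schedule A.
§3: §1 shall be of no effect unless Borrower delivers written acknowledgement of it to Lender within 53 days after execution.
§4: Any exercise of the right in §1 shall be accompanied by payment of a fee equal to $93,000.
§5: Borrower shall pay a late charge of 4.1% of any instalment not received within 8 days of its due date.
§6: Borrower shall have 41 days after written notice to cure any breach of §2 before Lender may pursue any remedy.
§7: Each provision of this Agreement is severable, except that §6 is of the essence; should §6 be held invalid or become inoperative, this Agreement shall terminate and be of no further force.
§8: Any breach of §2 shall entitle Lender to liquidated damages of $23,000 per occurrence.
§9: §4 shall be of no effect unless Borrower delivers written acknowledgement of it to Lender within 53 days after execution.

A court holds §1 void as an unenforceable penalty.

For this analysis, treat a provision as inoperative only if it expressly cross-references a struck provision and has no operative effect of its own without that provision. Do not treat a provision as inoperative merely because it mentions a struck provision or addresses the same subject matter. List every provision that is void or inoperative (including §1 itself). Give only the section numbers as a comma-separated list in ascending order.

1, 3, 4, 9

§1 is struck. §3 operates only by reference to §1, so it falls with §1. §4 has no operative effect of its own apart from §1 and is therefore inoperative. §9 has no operative effect of its own apart from §4 and is therefore inoperative. §2 mentions §3 but its own obligation stands independently of §3, so §2 is not affected. §7 makes §6 an essential term, but §6 is unaffected, so the severability proviso in §7 preserves the remaining provisions. The provisions still in force are §2, §5, §6, §7, and §8.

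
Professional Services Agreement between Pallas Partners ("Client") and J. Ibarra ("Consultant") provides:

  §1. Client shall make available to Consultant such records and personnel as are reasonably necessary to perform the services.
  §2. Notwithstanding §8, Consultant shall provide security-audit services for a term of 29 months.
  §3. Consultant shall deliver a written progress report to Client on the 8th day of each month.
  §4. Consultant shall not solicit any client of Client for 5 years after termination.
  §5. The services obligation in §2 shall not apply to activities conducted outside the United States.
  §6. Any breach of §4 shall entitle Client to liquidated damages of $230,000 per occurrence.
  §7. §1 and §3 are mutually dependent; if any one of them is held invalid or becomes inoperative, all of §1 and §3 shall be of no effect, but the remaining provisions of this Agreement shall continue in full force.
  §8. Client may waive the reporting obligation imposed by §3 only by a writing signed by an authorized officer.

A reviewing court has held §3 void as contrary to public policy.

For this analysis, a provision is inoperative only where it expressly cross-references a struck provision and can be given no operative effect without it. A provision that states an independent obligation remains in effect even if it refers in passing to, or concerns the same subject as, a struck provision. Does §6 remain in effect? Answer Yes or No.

Yes

§3 is struck. §8 merely fixes the waiver condition for §3; with §3 gone it has nothing to operate on and falls away. §2 mentions §8 but its own obligation stands independently of §8, so §2 is not affected. §7 declares §1 and §3 mutually dependent; since one of them has fallen, all of them are of no effect. That brings down §1 as well. The remainder continues in force under §7. §2, §4, §5, §6, and §7 remain in effect. §6 is among the surviving provisions, so the answer is yes.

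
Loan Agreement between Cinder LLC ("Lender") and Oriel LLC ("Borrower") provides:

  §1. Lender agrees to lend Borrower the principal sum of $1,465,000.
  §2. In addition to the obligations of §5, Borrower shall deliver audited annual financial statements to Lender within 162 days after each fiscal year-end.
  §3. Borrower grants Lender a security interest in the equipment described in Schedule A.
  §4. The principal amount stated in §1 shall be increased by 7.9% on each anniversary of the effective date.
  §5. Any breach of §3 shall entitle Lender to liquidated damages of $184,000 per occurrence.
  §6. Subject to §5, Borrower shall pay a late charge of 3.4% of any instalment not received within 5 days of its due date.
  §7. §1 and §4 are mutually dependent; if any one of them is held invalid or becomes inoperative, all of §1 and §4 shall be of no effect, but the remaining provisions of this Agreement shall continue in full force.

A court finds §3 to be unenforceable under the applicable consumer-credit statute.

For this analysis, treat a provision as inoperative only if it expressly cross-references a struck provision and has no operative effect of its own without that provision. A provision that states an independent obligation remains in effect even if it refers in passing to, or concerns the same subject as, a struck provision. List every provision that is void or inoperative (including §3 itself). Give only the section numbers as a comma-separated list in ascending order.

§3 is struck. §5 does nothing except set the liquidated-damages amount by reference to §3; with §3 gone it has no independent effect and is inoperative. §6 mentions §5 but its own obligation stands independently of §5, so §6 is not affected. §2 mentions §5 but its own obligation stands independently of §5, so §2 is not affected. §7 ties §1 and §4 together, but none of those is affected here; the remaining provisions continue in force under §7. The provisions still in force are §1, §2, §4, §6, and §7.

3, 5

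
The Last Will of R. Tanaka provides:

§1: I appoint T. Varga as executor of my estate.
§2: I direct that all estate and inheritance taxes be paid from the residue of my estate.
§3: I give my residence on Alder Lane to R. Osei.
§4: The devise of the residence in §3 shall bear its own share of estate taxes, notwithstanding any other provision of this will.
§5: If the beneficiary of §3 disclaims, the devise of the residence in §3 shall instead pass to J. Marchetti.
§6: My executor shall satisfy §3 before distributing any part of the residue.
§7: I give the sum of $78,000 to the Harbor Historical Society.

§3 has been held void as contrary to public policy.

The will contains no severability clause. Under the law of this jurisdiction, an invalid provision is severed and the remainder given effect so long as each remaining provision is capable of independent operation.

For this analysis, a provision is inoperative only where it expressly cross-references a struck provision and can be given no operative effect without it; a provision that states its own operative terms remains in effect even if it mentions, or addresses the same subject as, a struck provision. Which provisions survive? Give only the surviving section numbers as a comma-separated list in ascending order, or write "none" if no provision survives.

§3 is struck. The only function of §4 is the tax charge on §3, so it cannot stand once §3 is removed. §5 merely fixes the alternative disposition for §3; with §3 gone it has nothing to operate on and falls away. §6 has no operative effect of its own apart from §3 and is therefore inoperative. With no severability clause, the stated default rule severs what cannot stand and enforces each remaining provision that can operate on its own. The provisions still in force are §1, §2, and §7.

1, 2, 7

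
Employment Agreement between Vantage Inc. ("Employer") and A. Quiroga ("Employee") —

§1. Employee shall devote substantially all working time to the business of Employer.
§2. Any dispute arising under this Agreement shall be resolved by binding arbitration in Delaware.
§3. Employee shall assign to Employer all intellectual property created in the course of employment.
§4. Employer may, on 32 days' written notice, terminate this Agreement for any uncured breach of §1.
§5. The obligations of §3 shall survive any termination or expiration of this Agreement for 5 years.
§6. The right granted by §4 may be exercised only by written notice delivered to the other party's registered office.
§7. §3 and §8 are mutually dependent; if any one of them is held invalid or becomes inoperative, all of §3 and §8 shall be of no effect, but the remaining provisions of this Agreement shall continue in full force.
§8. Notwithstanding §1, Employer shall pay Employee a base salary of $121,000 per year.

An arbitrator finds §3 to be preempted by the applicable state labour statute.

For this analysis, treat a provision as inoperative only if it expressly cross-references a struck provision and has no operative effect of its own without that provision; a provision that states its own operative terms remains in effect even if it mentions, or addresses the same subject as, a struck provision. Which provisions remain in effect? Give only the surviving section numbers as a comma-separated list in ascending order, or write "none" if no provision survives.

§3 is struck. §5 merely fixes the survival period for §3; with §3 gone it has nothing to operate on and falls away. §7 declares §3 and §8 mutually dependent; since one of them has fallen, all of them are of no effect. That brings down §8 as well. The remainder continues in force under §7. The provisions still in force are §1, §2, §4, §6, and §7.

1, 2, 4, 6, 7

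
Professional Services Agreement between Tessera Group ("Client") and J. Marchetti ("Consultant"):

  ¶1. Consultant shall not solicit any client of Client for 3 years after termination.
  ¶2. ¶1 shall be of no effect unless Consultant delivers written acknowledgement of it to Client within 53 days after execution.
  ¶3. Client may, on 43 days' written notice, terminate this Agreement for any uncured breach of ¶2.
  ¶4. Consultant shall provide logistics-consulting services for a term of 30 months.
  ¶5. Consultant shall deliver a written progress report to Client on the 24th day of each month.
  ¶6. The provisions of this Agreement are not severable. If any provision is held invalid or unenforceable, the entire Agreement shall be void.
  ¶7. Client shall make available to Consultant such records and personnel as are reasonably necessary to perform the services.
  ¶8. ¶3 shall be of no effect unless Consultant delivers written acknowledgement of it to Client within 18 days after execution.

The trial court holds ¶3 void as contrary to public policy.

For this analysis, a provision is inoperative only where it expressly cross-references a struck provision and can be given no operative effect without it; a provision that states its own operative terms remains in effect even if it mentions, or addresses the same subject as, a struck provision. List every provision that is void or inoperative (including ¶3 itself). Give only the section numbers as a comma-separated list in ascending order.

¶3 is struck. ¶8 operates only by reference to ¶3, so it falls with ¶3. ¶6 provides that the Agreement is not severable, so the invalidity of any one provision voids the entire Agreement. No provision of the Agreement survives.

1, 2, 3, 4, 5, 6, 7, 8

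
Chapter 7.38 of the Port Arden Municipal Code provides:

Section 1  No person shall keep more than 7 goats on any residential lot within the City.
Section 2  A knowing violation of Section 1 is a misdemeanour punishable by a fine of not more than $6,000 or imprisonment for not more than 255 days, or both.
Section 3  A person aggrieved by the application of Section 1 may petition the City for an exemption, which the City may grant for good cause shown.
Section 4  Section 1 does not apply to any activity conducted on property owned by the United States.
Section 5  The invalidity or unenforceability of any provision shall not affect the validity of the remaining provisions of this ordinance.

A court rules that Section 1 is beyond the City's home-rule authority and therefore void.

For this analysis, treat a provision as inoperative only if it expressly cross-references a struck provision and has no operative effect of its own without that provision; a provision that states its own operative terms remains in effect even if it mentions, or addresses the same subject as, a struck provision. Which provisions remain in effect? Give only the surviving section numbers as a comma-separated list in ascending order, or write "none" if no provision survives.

5

Section 1 is struck. Section 2 operates only by reference to Section 1, so it falls with Section 1. Section 3 has no operative effect of its own apart from Section 1 and is therefore inoperative. The only function of Section 4 is the public-property exemption from Section 1, so it cannot stand once Section 1 is removed. Under the severability clause in Section 5, the remaining provisions continue in force. Only Section 5 remains in effect.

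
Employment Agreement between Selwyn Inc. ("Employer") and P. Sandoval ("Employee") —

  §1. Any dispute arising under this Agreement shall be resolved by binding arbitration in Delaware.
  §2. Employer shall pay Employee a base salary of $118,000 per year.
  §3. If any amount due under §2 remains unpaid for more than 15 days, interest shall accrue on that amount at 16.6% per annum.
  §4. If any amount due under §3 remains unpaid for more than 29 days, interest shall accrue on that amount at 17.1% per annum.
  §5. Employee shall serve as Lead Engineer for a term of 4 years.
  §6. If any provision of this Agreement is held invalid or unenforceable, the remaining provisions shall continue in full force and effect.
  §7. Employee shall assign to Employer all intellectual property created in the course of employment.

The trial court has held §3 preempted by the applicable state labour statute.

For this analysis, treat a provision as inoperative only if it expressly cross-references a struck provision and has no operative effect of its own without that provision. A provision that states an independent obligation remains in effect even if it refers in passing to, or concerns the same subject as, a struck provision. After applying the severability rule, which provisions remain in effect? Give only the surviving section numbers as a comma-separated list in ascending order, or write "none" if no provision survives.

§3 is struck. The whole of §4 is the default interest on the default interest on the base salary, defined by reference to §3, so §4 cannot stand once §3 is removed. Under the severability clause in §6, the remaining provisions continue in force. The provisions still in force are §1, §2, §5, §6, and §7.

1, 2, 5, 6, 7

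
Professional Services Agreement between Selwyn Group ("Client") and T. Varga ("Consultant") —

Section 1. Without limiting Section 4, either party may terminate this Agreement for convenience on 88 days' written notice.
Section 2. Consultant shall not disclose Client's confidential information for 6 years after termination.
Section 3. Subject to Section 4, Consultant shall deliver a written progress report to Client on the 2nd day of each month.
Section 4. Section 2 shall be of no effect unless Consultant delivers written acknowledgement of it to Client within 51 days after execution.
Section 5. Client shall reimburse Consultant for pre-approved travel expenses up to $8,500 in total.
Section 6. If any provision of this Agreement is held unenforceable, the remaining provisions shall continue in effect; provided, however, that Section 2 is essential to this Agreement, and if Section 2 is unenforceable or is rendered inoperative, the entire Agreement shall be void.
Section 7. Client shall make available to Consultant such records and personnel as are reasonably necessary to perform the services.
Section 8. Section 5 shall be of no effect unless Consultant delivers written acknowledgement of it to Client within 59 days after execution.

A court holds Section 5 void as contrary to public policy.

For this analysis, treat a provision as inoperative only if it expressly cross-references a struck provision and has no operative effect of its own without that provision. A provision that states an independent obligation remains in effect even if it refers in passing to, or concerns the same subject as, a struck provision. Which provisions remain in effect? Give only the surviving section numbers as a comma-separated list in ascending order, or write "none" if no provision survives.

Section 5 is struck. Section 8 merely fixes the acknowledgement condition for Section 5; with Section 5 gone it has nothing to operate on and falls away. Section 6 makes Section 2 an essential term, but Section 2 is unaffected, so the severability proviso in Section 6 preserves the remaining provisions. The provisions still in force are Section 1, Section 2, Section 3, Section 4, Section 6, and Section 7.

1, 2, 3, 4, 6, 7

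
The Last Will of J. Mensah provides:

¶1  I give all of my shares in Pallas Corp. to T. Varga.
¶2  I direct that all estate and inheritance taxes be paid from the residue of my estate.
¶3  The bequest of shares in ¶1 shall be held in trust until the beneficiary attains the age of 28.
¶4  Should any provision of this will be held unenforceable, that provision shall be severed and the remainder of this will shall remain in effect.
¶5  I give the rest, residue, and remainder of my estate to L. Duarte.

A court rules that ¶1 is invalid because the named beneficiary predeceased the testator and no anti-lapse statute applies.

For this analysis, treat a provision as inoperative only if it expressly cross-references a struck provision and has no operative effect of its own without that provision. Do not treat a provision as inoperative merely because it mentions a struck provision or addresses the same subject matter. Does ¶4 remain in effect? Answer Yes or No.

Yes

¶1 is struck. ¶3 operates only by reference to ¶1, so it falls with ¶1. ¶4 is a severability clause and preserves every provision that can still be given independent effect. The provisions still in force are ¶2, ¶4, and ¶5. ¶4 is among the surviving provisions, so the answer is yes.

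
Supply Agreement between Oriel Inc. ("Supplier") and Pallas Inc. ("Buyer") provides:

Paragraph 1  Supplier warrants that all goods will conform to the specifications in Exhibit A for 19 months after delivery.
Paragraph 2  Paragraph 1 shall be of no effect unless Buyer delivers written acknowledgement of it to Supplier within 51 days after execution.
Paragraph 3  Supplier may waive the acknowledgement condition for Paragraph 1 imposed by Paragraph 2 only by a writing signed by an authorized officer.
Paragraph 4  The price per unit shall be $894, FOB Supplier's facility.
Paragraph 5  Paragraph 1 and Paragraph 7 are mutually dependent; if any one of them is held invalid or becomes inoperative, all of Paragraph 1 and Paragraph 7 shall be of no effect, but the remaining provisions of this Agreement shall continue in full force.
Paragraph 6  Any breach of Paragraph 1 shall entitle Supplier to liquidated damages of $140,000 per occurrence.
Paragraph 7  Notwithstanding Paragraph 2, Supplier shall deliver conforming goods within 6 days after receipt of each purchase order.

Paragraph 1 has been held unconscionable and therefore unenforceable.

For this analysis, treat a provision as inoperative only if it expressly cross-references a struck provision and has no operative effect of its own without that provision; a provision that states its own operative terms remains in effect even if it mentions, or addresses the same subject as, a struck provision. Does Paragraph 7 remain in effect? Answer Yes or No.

Paragraph 1 is struck. Paragraph 2 operates only by reference to Paragraph 1, so it falls with Paragraph 1. Paragraph 6 has no operative effect of its own apart from Paragraph 1 and is therefore inoperative. Paragraph 3 has no operative effect of its own apart from Paragraph 2 and is therefore inoperative. Paragraph 5 declares Paragraph 1 and Paragraph 7 mutually dependent; since one of them has fallen, all of them are of no effect. That brings down Paragraph 7 as well. The remainder continues in force under Paragraph 5. The provisions still in force are Paragraph 4 and Paragraph 5. Paragraph 7 is among the inoperative provisions, so the answer is no.

No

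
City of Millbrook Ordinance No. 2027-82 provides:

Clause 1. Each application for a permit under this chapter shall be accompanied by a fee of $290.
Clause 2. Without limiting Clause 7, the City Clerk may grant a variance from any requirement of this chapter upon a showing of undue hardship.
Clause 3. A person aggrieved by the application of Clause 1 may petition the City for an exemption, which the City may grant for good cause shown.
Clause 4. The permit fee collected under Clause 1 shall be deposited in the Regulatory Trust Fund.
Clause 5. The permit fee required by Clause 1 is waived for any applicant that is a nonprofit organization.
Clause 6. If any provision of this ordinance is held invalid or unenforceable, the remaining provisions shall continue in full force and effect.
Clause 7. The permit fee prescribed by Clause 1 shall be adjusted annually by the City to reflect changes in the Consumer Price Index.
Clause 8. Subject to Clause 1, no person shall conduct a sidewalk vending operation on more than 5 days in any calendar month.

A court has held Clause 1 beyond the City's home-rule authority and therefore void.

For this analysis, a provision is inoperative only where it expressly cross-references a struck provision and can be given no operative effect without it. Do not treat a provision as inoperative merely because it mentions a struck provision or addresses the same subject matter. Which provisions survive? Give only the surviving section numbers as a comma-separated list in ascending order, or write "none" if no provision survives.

2, 6, 8

Clause 1 is struck. The only function of Clause 3 is the exemption procedure for Clause 1, so it cannot stand once Clause 1 is removed. Clause 4 has no operative effect of its own apart from Clause 1 and is therefore inoperative. Clause 5 has no operative effect of its own apart from Clause 1 and is therefore inoperative. Clause 7 operates only by reference to Clause 1, so it falls with Clause 1. Although Clause 8 refers to Clause 1, its operative terms do not depend on Clause 1, so it remains in effect. Although Clause 2 refers to Clause 7, its operative terms do not depend on Clause 7, so it remains in effect. Under the severability clause in Clause 6, the remaining provisions continue in force. That leaves Clause 2, Clause 6, and Clause 8 in effect.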